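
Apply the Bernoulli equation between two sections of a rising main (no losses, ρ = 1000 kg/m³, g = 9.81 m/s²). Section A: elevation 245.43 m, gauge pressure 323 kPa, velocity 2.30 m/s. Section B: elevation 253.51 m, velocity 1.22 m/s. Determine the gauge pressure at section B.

P₂ ≈ 246 kPa

Pressure head at A: ψ₁ = P₁/(ρg) = 323×1000 / (1000 × 9.81) = 32.93 m.
Velocity heads: v₁²/2g = 2.30²/19.62 = 0.270 m; v₂²/2g = 1.22²/19.62 = 0.076 m.
Total head H = z₁ + ψ₁ + v₁²/2g = 245.43 + 32.93 + 0.270 = 278.63 m.
ψ₂ = H − z₂ − v₂²/2g = 278.63 − 253.51 − 0.076 = 25.04 m.
P₂ = ρgψ₂ = 1000 × 9.81 × 25.04 ≈ 246 kPa.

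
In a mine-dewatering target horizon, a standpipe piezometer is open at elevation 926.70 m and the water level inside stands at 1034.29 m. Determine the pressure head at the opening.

ψ ≈ 107.59 m

Total head h = 1034.29 m (the water-surface elevation in the piezometer).
Pressure head ψ = h − z = 1034.29 − 926.70 = 107.59 m.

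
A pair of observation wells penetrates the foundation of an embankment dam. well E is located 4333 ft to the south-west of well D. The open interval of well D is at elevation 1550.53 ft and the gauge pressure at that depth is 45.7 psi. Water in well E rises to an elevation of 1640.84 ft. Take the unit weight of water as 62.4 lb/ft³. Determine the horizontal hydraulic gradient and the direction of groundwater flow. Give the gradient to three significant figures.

i ≈ 0.00350; groundwater flows toward the south-west

Pressure head at well D: ψ = 144·P/γ = 144 × 45.7 / 62.4 = 105.46 ft.
Total head at well D: h = z + ψ = 1550.53 + 105.46 = 1655.99 ft.
Total head at well E: h = 1640.84 ft (water level in the piezometer is the total head).
Head difference: h(well D) − h(well E) = 1655.99 − 1640.84 = 15.15 ft.
Hydraulic gradient: i = |Δh| / L = 15.15 / 4333 = 0.00350.
Flow is from higher to lower head: from well D toward well E, i.e. toward the south-west.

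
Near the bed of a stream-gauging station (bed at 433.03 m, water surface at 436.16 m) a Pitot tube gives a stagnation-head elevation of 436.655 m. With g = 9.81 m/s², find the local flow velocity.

Near the bed, under hydrostatic conditions, the piezometric head (z + ψ) equals the free-surface elevation, 436.16 m.
Velocity head = total − piezometric = 436.655 − 436.16 = 0.495 m.
v = √(2g·h_v) = √(2 × 9.81 × 0.495) = 3.12 m/s.

v ≈ 3.12 m/s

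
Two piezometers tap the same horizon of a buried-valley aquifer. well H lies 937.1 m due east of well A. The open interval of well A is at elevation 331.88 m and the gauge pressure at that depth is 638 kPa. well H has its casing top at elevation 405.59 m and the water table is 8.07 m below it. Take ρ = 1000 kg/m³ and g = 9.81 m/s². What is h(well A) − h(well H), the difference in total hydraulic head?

Pressure head at well A: ψ = P/(ρg) = 638×1000 / (1000 × 9.81) = 65.04 m.
Total head at well A: h = z + ψ = 331.88 + 65.04 = 396.92 m.
Total head at well H: h = 405.59 − 8.07 = 397.52 m.
Head difference: h(well A) − h(well H) = 396.92 − 397.52 = -0.60 m.

Δh ≈ -0.60 m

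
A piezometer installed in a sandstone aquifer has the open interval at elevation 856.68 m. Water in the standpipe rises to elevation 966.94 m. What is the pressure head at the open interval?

ψ ≈ 110.26 m

Total head h = 966.94 m (the water-surface elevation in the piezometer).
Pressure head ψ = h − z = 966.94 − 856.68 = 110.26 m.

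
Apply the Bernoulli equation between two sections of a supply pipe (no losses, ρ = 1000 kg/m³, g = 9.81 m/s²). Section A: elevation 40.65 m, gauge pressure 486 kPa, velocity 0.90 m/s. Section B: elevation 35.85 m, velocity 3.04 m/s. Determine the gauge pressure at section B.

Pressure head at A: ψ₁ = P₁/(ρg) = 486×1000 / (1000 × 9.81) = 49.54 m.
Velocity heads: v₁²/2g = 0.90²/19.62 = 0.041 m; v₂²/2g = 3.04²/19.62 = 0.471 m.
Total head H = z₁ + ψ₁ + v₁²/2g = 40.65 + 49.54 + 0.041 = 90.23 m.
ψ₂ = H − z₂ − v₂²/2g = 90.23 − 35.85 − 0.471 = 53.91 m.
P₂ = ρgψ₂ = 1000 × 9.81 × 53.91 ≈ 529 kPa.

P₂ ≈ 529 kPa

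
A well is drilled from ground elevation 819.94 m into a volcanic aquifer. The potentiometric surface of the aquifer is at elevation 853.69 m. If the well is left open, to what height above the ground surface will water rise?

≈ 33.75 m above ground

Water rises to the potentiometric surface, so the rise above ground = 853.69 − 819.94 = 33.75 m.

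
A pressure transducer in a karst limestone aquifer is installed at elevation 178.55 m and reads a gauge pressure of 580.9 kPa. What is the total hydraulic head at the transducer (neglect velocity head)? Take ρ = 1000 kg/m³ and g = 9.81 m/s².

h ≈ 237.77 m

ψ = P/(ρg) = 580.9×1000 / (1000 × 9.81) = 59.22 m.
h = z + ψ = 178.55 + 59.22 = 237.77 m.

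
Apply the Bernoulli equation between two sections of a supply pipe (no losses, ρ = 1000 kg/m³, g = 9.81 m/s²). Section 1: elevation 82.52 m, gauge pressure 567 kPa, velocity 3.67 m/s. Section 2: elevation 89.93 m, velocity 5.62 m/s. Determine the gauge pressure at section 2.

Pressure head at 1: ψ₁ = P₁/(ρg) = 567×1000 / (1000 × 9.81) = 57.80 m.
Velocity heads: v₁²/2g = 3.67²/19.62 = 0.686 m; v₂²/2g = 5.62²/19.62 = 1.610 m.
Total head H = z₁ + ψ₁ + v₁²/2g = 82.52 + 57.80 + 0.686 = 141.01 m.
ψ₂ = H − z₂ − v₂²/2g = 141.01 − 89.93 − 1.610 = 49.47 m.
P₂ = ρgψ₂ = 1000 × 9.81 × 49.47 ≈ 485 kPa.

P₂ ≈ 485 kPa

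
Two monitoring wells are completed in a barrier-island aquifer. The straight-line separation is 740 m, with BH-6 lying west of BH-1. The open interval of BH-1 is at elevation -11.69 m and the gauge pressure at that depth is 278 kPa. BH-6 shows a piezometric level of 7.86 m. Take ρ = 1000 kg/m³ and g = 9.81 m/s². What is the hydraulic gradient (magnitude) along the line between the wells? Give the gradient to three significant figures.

i ≈ 0.0119

Pressure head at BH-1: ψ = P/(ρg) = 278×1000 / (1000 × 9.81) = 28.34 m.
Total head at BH-1: h = z + ψ = -11.69 + 28.34 = 16.65 m.
Total head at BH-6: h = 7.86 m (water level in the piezometer is the total head).
Head difference: h(BH-1) − h(BH-6) = 16.65 − 7.86 = 8.79 m.
Hydraulic gradient: i = |Δh| / L = 8.79 / 740 = 0.0119.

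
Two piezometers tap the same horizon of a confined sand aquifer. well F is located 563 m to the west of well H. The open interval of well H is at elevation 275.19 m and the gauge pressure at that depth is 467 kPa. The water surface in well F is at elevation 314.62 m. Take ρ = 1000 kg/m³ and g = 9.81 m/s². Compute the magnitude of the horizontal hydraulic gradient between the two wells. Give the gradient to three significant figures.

Pressure head at well H: ψ = P/(ρg) = 467×1000 / (1000 × 9.81) = 47.60 m.
Total head at well H: h = z + ψ = 275.19 + 47.60 = 322.79 m.
Total head at well F: h = 314.62 m (water level in the piezometer is the total head).
Head difference: h(well H) − h(well F) = 322.79 − 314.62 = 8.17 m.
Hydraulic gradient: i = |Δh| / L = 8.17 / 563 = 0.0145.

i ≈ 0.0145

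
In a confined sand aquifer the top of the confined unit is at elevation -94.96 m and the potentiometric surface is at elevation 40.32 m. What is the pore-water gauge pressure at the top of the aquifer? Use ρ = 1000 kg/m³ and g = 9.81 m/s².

P ≈ 1330 kPa

Pressure head at the aquifer top: ψ = h − z = 40.32 − (-94.96) = 135.28 m.
P = ρgψ = 1000 × 9.81 × 135.28 = 1327097 Pa ≈ 1330 kPa.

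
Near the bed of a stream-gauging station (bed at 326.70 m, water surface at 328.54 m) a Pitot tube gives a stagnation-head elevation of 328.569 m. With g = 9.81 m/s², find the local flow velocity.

Near the bed, under hydrostatic conditions, the piezometric head (z + ψ) equals the free-surface elevation, 328.54 m.
Velocity head = total − piezometric = 328.569 − 328.54 = 0.029 m.
v = √(2g·h_v) = √(2 × 9.81 × 0.029) = 0.754 m/s.

v ≈ 0.754 m/s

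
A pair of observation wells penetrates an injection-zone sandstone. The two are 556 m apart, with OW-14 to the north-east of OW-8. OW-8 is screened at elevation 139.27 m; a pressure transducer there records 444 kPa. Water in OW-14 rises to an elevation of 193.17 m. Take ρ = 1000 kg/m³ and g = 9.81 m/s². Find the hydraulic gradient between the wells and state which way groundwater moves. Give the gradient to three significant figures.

i ≈ 0.0155; groundwater flows toward the south-west

Pressure head at OW-8: ψ = P/(ρg) = 444×1000 / (1000 × 9.81) = 45.26 m.
Total head at OW-8: h = z + ψ = 139.27 + 45.26 = 184.53 m.
Total head at OW-14: h = 193.17 m (water level in the piezometer is the total head).
Head difference: h(OW-8) − h(OW-14) = 184.53 − 193.17 = -8.64 m.
Hydraulic gradient: i = |Δh| / L = 8.64 / 556 = 0.0155.
Flow is from higher to lower head: from OW-14 toward OW-8, i.e. toward the south-west.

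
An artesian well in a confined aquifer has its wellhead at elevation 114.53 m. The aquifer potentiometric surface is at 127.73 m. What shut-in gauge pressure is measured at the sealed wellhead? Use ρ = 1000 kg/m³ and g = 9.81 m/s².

Head above the cap: Δh = 127.73 − 114.53 = 13.20 m.
P = ρgΔh = 1000 × 9.81 × 13.20 = 129492 Pa ≈ 129 kPa.

P ≈ 129 kPa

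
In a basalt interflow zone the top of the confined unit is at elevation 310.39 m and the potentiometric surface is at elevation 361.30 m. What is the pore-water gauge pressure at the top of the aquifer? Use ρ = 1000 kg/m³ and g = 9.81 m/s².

P ≈ 499 kPa

Pressure head at the aquifer top: ψ = h − z = 361.30 − 310.39 = 50.91 m.
P = ρgψ = 1000 × 9.81 × 50.91 = 499427 Pa ≈ 499 kPa.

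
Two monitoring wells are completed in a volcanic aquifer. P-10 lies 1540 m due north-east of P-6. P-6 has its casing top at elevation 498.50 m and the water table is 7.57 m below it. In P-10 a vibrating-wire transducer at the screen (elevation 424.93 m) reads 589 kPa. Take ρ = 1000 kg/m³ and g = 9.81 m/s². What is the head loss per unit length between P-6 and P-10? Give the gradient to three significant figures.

Total head at P-6: h = 498.50 − 7.57 = 490.93 m.
Pressure head at P-10: ψ = P/(ρg) = 589×1000 / (1000 × 9.81) = 60.04 m.
Total head at P-10: h = z + ψ = 424.93 + 60.04 = 484.97 m.
Head difference: h(P-6) − h(P-10) = 490.93 − 484.97 = 5.96 m.
Hydraulic gradient: i = |Δh| / L = 5.96 / 1540 = 0.00387.

i ≈ 0.00387 m/m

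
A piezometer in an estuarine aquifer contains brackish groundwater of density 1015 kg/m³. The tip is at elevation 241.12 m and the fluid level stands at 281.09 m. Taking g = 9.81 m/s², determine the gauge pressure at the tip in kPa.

P ≈ 398 kPa

Pressure head ψ = h − z = 281.09 − 241.12 = 39.97 m.
P = ρgψ = 1015 × 9.81 × 39.97 = 397987 Pa ≈ 398 kPa.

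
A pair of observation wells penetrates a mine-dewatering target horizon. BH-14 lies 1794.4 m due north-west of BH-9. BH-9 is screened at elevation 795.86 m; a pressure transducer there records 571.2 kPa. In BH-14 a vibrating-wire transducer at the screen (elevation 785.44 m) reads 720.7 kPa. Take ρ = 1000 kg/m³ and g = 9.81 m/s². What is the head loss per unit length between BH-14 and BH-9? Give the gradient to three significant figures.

i ≈ 0.00269 m/m

Pressure head at BH-9: ψ = P/(ρg) = 571.2×1000 / (1000 × 9.81) = 58.23 m.
Total head at BH-9: h = z + ψ = 795.86 + 58.23 = 854.09 m.
Pressure head at BH-14: ψ = P/(ρg) = 720.7×1000 / (1000 × 9.81) = 73.47 m.
Total head at BH-14: h = z + ψ = 785.44 + 73.47 = 858.91 m.
Head difference: h(BH-9) − h(BH-14) = 854.09 − 858.91 = -4.82 m.
Hydraulic gradient: i = |Δh| / L = 4.82 / 1794.4 = 0.00269.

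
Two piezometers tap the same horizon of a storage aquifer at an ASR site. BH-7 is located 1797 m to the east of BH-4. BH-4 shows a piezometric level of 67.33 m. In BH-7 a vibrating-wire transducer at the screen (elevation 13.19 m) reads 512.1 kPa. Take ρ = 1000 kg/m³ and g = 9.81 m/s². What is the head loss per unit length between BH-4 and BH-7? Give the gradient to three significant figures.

Total head at BH-4: h = 67.33 m (water level in the piezometer is the total head).
Pressure head at BH-7: ψ = P/(ρg) = 512.1×1000 / (1000 × 9.81) = 52.20 m.
Total head at BH-7: h = z + ψ = 13.19 + 52.20 = 65.39 m.
Head difference: h(BH-4) − h(BH-7) = 67.33 − 65.39 = 1.94 m.
Hydraulic gradient: i = |Δh| / L = 1.94 / 1797 = 0.00108.

i ≈ 0.00108 m/m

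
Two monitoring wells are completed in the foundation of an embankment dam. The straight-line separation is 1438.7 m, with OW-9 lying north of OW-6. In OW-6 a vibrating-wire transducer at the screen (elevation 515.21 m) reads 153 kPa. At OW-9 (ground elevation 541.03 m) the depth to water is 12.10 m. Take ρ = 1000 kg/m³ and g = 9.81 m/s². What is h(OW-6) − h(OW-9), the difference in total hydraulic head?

Δh ≈ 1.88 m

Pressure head at OW-6: ψ = P/(ρg) = 153×1000 / (1000 × 9.81) = 15.60 m.
Total head at OW-6: h = z + ψ = 515.21 + 15.60 = 530.81 m.
Total head at OW-9: h = 541.03 − 12.10 = 528.93 m.
Head difference: h(OW-6) − h(OW-9) = 530.81 − 528.93 = 1.88 m.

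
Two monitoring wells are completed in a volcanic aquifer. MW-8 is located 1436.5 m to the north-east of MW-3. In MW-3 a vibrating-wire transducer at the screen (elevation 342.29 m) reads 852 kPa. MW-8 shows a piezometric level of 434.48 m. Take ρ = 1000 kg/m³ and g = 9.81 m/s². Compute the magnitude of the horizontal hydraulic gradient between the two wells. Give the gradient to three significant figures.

Pressure head at MW-3: ψ = P/(ρg) = 852×1000 / (1000 × 9.81) = 86.85 m.
Total head at MW-3: h = z + ψ = 342.29 + 86.85 = 429.14 m.
Total head at MW-8: h = 434.48 m (water level in the piezometer is the total head).
Head difference: h(MW-3) − h(MW-8) = 429.14 − 434.48 = -5.34 m.
Hydraulic gradient: i = |Δh| / L = 5.34 / 1436.5 = 0.00372.

i ≈ 0.00372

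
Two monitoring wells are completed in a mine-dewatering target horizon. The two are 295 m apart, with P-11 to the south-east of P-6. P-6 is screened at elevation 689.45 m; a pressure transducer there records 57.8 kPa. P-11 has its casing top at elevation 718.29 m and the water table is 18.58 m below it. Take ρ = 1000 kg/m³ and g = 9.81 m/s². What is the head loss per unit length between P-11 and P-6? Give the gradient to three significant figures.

i ≈ 0.0148 m/m

Pressure head at P-6: ψ = P/(ρg) = 57.8×1000 / (1000 × 9.81) = 5.89 m.
Total head at P-6: h = z + ψ = 689.45 + 5.89 = 695.34 m.
Total head at P-11: h = 718.29 − 18.58 = 699.71 m.
Head difference: h(P-6) − h(P-11) = 695.34 − 699.71 = -4.37 m.
Hydraulic gradient: i = |Δh| / L = 4.37 / 295 = 0.0148.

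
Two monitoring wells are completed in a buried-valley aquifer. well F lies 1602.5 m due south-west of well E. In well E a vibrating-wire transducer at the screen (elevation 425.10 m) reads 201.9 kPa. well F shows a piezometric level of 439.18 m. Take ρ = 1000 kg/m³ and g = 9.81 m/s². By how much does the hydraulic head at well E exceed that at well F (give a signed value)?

Δh ≈ 6.50 m

Pressure head at well E: ψ = P/(ρg) = 201.9×1000 / (1000 × 9.81) = 20.58 m.
Total head at well E: h = z + ψ = 425.10 + 20.58 = 445.68 m.
Total head at well F: h = 439.18 m (water level in the piezometer is the total head).
Head difference: h(well E) − h(well F) = 445.68 − 439.18 = 6.50 m.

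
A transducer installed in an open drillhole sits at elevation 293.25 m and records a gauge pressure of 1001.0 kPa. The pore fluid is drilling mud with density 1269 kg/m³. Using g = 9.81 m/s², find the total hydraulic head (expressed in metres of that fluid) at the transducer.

ψ = P/(ρg) = 1001.0×1000 / (1269 × 9.81) = 80.41 m.
h = z + ψ = 293.25 + 80.41 = 373.66 m.

h ≈ 373.66 m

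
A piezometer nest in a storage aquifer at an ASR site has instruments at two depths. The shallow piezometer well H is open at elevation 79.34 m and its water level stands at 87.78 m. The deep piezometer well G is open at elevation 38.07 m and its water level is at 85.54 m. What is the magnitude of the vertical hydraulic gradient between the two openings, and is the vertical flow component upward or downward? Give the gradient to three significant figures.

Total head at well H: h = 87.78 m (water level in the standpipe).
Total head at well G: h = 85.54 m.
Δh = h(well H) − h(well G) = 87.78 − 85.54 = 2.24 m.
Vertical separation Δz = 79.34 − 38.07 = 41.27 m.
|i_v| = |Δh| / Δz = 2.24 / 41.27 = 0.0543.
Head is higher in the shallow piezometer, so vertical flow is downward (recharge condition).

|i_v| ≈ 0.0543; vertical flow is downward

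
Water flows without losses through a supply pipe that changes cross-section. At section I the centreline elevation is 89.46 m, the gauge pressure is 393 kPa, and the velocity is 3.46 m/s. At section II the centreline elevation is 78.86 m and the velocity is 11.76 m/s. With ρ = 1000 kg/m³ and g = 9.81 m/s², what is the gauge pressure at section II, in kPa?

P₂ ≈ 434 kPa

Pressure head at I: ψ₁ = P₁/(ρg) = 393×1000 / (1000 × 9.81) = 40.06 m.
Velocity heads: v₁²/2g = 3.46²/19.62 = 0.610 m; v₂²/2g = 11.76²/19.62 = 7.049 m.
Total head H = z₁ + ψ₁ + v₁²/2g = 89.46 + 40.06 + 0.610 = 130.13 m.
ψ₂ = H − z₂ − v₂²/2g = 130.13 − 78.86 − 7.049 = 44.22 m.
P₂ = ρgψ₂ = 1000 × 9.81 × 44.22 ≈ 434 kPa.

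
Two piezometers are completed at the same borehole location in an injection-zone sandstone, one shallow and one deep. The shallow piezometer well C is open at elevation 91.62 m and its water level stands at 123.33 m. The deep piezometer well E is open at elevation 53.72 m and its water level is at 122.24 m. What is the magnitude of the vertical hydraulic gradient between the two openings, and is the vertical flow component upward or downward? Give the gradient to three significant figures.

Total head at well C: h = 123.33 m (water level in the standpipe).
Total head at well E: h = 122.24 m.
Δh = h(well C) − h(well E) = 123.33 − 122.24 = 1.09 m.
Vertical separation Δz = 91.62 − 53.72 = 37.90 m.
|i_v| = |Δh| / Δz = 1.09 / 37.90 = 0.0288.
Head is higher in the shallow piezometer, so vertical flow is downward (recharge condition).

|i_v| ≈ 0.0288; vertical flow is downward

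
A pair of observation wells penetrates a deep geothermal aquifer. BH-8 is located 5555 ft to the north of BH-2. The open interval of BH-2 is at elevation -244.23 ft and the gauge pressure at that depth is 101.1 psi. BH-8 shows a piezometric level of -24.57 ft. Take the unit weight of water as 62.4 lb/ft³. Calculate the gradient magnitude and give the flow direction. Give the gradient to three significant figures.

i ≈ 0.00246; groundwater flows toward the north

Pressure head at BH-2: ψ = 144·P/γ = 144 × 101.1 / 62.4 = 233.31 ft.
Total head at BH-2: h = z + ψ = -244.23 + 233.31 = -10.92 ft.
Total head at BH-8: h = -24.57 ft (water level in the piezometer is the total head).
Head difference: h(BH-2) − h(BH-8) = -10.92 − (-24.57) = 13.65 ft.
Hydraulic gradient: i = |Δh| / L = 13.65 / 5555 = 0.00246.
Flow is from higher to lower head: from BH-2 toward BH-8, i.e. toward the north.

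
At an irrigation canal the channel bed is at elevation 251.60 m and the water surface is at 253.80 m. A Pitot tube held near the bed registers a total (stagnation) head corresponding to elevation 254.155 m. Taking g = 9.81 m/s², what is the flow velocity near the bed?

Near the bed, under hydrostatic conditions, the piezometric head (z + ψ) equals the free-surface elevation, 253.80 m.
Velocity head = total − piezometric = 254.155 − 253.80 = 0.355 m.
v = √(2g·h_v) = √(2 × 9.81 × 0.355) = 2.64 m/s.

v ≈ 2.64 m/s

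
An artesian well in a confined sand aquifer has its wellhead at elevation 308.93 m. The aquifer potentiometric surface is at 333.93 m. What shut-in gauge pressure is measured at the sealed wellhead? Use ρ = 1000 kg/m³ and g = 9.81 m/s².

P ≈ 245 kPa

Head above the cap: Δh = 333.93 − 308.93 = 25.00 m.
P = ρgΔh = 1000 × 9.81 × 25.00 = 245250 Pa ≈ 245 kPa.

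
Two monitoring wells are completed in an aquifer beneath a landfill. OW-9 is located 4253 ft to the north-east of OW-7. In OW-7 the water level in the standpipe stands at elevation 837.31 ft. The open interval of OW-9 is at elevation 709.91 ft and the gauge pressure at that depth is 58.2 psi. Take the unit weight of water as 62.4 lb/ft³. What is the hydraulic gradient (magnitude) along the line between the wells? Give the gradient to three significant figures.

i ≈ 0.00162

Total head at OW-7: h = 837.31 ft (water level in the piezometer is the total head).
Pressure head at OW-9: ψ = 144·P/γ = 144 × 58.2 / 62.4 = 134.31 ft.
Total head at OW-9: h = z + ψ = 709.91 + 134.31 = 844.22 ft.
Head difference: h(OW-7) − h(OW-9) = 837.31 − 844.22 = -6.91 ft.
Hydraulic gradient: i = |Δh| / L = 6.91 / 4253 = 0.00162.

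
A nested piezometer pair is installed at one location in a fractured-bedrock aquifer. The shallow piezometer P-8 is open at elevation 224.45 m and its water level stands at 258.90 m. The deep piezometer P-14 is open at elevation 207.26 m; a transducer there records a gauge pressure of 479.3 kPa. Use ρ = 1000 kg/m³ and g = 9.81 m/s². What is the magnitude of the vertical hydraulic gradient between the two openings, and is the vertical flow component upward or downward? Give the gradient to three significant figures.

|i_v| ≈ 0.162; vertical flow is downward

Total head at P-8: h = 258.90 m (water level in the standpipe).
Pressure head at P-14: ψ = P/(ρg) = 479.3×1000 / (1000 × 9.81) = 48.86 m.
Total head at P-14: h = z + ψ = 207.26 + 48.86 = 256.12 m.
Δh = h(P-8) − h(P-14) = 258.90 − 256.12 = 2.78 m.
Vertical separation Δz = 224.45 − 207.26 = 17.19 m.
|i_v| = |Δh| / Δz = 2.78 / 17.19 = 0.162.
Head is higher in the shallow piezometer, so vertical flow is downward (recharge condition).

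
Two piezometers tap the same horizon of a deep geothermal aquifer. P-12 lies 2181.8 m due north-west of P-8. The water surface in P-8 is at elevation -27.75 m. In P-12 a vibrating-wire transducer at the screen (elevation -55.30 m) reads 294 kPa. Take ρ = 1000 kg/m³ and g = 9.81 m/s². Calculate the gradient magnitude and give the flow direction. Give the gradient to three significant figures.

i ≈ 0.00111; groundwater flows toward the south-east

Total head at P-8: h = -27.75 m (water level in the piezometer is the total head).
Pressure head at P-12: ψ = P/(ρg) = 294×1000 / (1000 × 9.81) = 29.97 m.
Total head at P-12: h = z + ψ = -55.30 + 29.97 = -25.33 m.
Head difference: h(P-8) − h(P-12) = -27.75 − (-25.33) = -2.42 m.
Hydraulic gradient: i = |Δh| / L = 2.42 / 2181.8 = 0.00111.
Flow is from higher to lower head: from P-12 toward P-8, i.e. toward the south-east.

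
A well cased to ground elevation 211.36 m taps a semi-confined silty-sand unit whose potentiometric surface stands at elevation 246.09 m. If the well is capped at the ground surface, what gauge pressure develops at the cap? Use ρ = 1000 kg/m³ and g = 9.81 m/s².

Head above the cap: Δh = 246.09 − 211.36 = 34.73 m.
P = ρgΔh = 1000 × 9.81 × 34.73 = 340701 Pa ≈ 341 kPa.

P ≈ 341 kPa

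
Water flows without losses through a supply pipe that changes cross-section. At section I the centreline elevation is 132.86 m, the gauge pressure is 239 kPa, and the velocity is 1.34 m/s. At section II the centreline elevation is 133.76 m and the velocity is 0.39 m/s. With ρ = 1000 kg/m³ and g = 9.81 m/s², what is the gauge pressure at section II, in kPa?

P₂ ≈ 231 kPa

Pressure head at I: ψ₁ = P₁/(ρg) = 239×1000 / (1000 × 9.81) = 24.36 m.
Velocity heads: v₁²/2g = 1.34²/19.62 = 0.092 m; v₂²/2g = 0.39²/19.62 = 0.008 m.
Total head H = z₁ + ψ₁ + v₁²/2g = 132.86 + 24.36 + 0.092 = 157.31 m.
ψ₂ = H − z₂ − v₂²/2g = 157.31 − 133.76 − 0.008 = 23.54 m.
P₂ = ρgψ₂ = 1000 × 9.81 × 23.54 ≈ 231 kPa.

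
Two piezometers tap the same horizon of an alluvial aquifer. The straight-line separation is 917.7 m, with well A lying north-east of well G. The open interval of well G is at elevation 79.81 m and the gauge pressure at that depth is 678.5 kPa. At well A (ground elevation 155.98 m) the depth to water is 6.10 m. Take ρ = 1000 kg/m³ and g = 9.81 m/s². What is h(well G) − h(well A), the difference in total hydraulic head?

Pressure head at well G: ψ = P/(ρg) = 678.5×1000 / (1000 × 9.81) = 69.16 m.
Total head at well G: h = z + ψ = 79.81 + 69.16 = 148.97 m.
Total head at well A: h = 155.98 − 6.10 = 149.88 m.
Head difference: h(well G) − h(well A) = 148.97 − 149.88 = -0.91 m.

Δh ≈ -0.91 m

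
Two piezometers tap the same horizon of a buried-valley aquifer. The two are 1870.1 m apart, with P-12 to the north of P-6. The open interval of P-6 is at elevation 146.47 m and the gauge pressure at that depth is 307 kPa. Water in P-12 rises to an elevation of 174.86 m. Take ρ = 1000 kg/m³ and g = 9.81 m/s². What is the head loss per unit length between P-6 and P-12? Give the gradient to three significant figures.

i ≈ 0.00155 m/m

Pressure head at P-6: ψ = P/(ρg) = 307×1000 / (1000 × 9.81) = 31.29 m.
Total head at P-6: h = z + ψ = 146.47 + 31.29 = 177.76 m.
Total head at P-12: h = 174.86 m (water level in the piezometer is the total head).
Head difference: h(P-6) − h(P-12) = 177.76 − 174.86 = 2.90 m.
Hydraulic gradient: i = |Δh| / L = 2.90 / 1870.1 = 0.00155.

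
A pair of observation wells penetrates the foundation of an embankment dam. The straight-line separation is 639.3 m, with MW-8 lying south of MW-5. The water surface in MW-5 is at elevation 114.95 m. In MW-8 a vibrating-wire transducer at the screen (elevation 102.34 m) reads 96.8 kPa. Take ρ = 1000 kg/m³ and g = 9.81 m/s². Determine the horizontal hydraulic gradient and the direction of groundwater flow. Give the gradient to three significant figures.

i ≈ 0.00429; groundwater flows toward the south

Total head at MW-5: h = 114.95 m (water level in the piezometer is the total head).
Pressure head at MW-8: ψ = P/(ρg) = 96.8×1000 / (1000 × 9.81) = 9.87 m.
Total head at MW-8: h = z + ψ = 102.34 + 9.87 = 112.21 m.
Head difference: h(MW-5) − h(MW-8) = 114.95 − 112.21 = 2.74 m.
Hydraulic gradient: i = |Δh| / L = 2.74 / 639.3 = 0.00429.
Flow is from higher to lower head: from MW-5 toward MW-8, i.e. toward the south.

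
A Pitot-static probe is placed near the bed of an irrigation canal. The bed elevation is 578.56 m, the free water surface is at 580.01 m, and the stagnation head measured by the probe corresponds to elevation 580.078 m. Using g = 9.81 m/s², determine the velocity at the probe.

Near the bed, under hydrostatic conditions, the piezometric head (z + ψ) equals the free-surface elevation, 580.01 m.
Velocity head = total − piezometric = 580.078 − 580.01 = 0.068 m.
v = √(2g·h_v) = √(2 × 9.81 × 0.068) = 1.16 m/s.

v ≈ 1.16 m/s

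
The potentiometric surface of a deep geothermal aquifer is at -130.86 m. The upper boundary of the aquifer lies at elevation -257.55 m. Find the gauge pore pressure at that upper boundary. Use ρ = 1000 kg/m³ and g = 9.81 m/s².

P ≈ 1240 kPa

Pressure head at the aquifer top: ψ = h − z = -130.86 − (-257.55) = 126.69 m.
P = ρgψ = 1000 × 9.81 × 126.69 = 1242829 Pa ≈ 1240 kPa.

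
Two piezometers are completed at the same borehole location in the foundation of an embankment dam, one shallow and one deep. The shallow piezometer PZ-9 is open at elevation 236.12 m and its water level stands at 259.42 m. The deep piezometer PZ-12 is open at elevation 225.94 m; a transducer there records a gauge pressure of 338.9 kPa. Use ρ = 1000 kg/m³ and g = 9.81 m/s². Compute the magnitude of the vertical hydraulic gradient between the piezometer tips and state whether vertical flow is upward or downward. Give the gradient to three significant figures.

|i_v| ≈ 0.105; vertical flow is upward

Total head at PZ-9: h = 259.42 m (water level in the standpipe).
Pressure head at PZ-12: ψ = P/(ρg) = 338.9×1000 / (1000 × 9.81) = 34.55 m.
Total head at PZ-12: h = z + ψ = 225.94 + 34.55 = 260.49 m.
Δh = h(PZ-9) − h(PZ-12) = 259.42 − 260.49 = -1.07 m.
Vertical separation Δz = 236.12 − 225.94 = 10.18 m.
|i_v| = |Δh| / Δz = 1.07 / 10.18 = 0.105.
Head is higher in the deep piezometer, so vertical flow is upward (discharge condition).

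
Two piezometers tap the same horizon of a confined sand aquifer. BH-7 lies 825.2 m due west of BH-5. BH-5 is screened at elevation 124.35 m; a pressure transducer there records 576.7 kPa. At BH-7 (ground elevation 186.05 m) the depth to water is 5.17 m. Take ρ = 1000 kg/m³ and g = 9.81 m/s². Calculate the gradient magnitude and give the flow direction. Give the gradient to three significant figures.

Pressure head at BH-5: ψ = P/(ρg) = 576.7×1000 / (1000 × 9.81) = 58.79 m.
Total head at BH-5: h = z + ψ = 124.35 + 58.79 = 183.14 m.
Total head at BH-7: h = 186.05 − 5.17 = 180.88 m.
Head difference: h(BH-5) − h(BH-7) = 183.14 − 180.88 = 2.26 m.
Hydraulic gradient: i = |Δh| / L = 2.26 / 825.2 = 0.00274.
Flow is from higher to lower head: from BH-5 toward BH-7, i.e. toward the west.

i ≈ 0.00274; groundwater flows toward the west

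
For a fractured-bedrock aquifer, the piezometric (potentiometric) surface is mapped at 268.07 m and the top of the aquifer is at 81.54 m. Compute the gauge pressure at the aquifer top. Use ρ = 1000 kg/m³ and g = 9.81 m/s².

Pressure head at the aquifer top: ψ = h − z = 268.07 − 81.54 = 186.53 m.
P = ρgψ = 1000 × 9.81 × 186.53 = 1829859 Pa ≈ 1830 kPa.

P ≈ 1830 kPa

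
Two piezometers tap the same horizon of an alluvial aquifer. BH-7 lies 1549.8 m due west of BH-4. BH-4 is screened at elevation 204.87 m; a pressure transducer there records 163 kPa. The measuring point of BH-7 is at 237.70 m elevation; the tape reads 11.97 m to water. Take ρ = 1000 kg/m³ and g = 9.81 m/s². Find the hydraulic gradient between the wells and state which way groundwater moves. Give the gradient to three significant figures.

Pressure head at BH-4: ψ = P/(ρg) = 163×1000 / (1000 × 9.81) = 16.62 m.
Total head at BH-4: h = z + ψ = 204.87 + 16.62 = 221.49 m.
Total head at BH-7: h = 237.70 − 11.97 = 225.73 m.
Head difference: h(BH-4) − h(BH-7) = 221.49 − 225.73 = -4.24 m.
Hydraulic gradient: i = |Δh| / L = 4.24 / 1549.8 = 0.00274.
Flow is from higher to lower head: from BH-7 toward BH-4, i.e. toward the east.

i ≈ 0.00274; groundwater flows toward the east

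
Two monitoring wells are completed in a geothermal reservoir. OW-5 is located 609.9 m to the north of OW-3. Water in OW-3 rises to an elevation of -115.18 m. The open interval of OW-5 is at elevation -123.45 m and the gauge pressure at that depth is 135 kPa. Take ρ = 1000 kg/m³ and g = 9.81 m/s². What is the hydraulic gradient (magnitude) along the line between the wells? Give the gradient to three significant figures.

Total head at OW-3: h = -115.18 m (water level in the piezometer is the total head).
Pressure head at OW-5: ψ = P/(ρg) = 135×1000 / (1000 × 9.81) = 13.76 m.
Total head at OW-5: h = z + ψ = -123.45 + 13.76 = -109.69 m.
Head difference: h(OW-3) − h(OW-5) = -115.18 − (-109.69) = -5.49 m.
Hydraulic gradient: i = |Δh| / L = 5.49 / 609.9 = 0.00900.

i ≈ 0.00900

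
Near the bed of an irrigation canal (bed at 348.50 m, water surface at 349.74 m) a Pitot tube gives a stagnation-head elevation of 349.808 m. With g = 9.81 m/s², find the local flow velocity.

Near the bed, under hydrostatic conditions, the piezometric head (z + ψ) equals the free-surface elevation, 349.74 m.
Velocity head = total − piezometric = 349.808 − 349.74 = 0.068 m.
v = √(2g·h_v) = √(2 × 9.81 × 0.068) = 1.16 m/s.

v ≈ 1.16 m/s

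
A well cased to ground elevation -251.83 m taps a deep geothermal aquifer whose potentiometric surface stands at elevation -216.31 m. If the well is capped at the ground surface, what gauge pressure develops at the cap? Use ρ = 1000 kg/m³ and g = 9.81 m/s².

P ≈ 348 kPa

Head above the cap: Δh = -216.31 − (-251.83) = 35.52 m.
P = ρgΔh = 1000 × 9.81 × 35.52 = 348451 Pa ≈ 348 kPa.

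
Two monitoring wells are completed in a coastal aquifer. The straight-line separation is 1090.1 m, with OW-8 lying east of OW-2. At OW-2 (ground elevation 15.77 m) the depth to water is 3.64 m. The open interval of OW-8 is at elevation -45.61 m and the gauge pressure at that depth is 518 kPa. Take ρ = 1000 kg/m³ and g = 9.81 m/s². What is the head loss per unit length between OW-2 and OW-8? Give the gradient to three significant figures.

i ≈ 0.00453 m/m

Total head at OW-2: h = 15.77 − 3.64 = 12.13 m.
Pressure head at OW-8: ψ = P/(ρg) = 518×1000 / (1000 × 9.81) = 52.80 m.
Total head at OW-8: h = z + ψ = -45.61 + 52.80 = 7.19 m.
Head difference: h(OW-2) − h(OW-8) = 12.13 − 7.19 = 4.94 m.
Hydraulic gradient: i = |Δh| / L = 4.94 / 1090.1 = 0.00453.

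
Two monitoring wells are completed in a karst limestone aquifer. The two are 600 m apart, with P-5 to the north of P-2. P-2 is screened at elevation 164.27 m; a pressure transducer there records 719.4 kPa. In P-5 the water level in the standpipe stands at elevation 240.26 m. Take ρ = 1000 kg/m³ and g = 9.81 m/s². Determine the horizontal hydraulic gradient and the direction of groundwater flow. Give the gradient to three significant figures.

i ≈ 0.00443; groundwater flows toward the south

Pressure head at P-2: ψ = P/(ρg) = 719.4×1000 / (1000 × 9.81) = 73.33 m.
Total head at P-2: h = z + ψ = 164.27 + 73.33 = 237.60 m.
Total head at P-5: h = 240.26 m (water level in the piezometer is the total head).
Head difference: h(P-2) − h(P-5) = 237.60 − 240.26 = -2.66 m.
Hydraulic gradient: i = |Δh| / L = 2.66 / 600 = 0.00443.
Flow is from higher to lower head: from P-5 toward P-2, i.e. toward the south.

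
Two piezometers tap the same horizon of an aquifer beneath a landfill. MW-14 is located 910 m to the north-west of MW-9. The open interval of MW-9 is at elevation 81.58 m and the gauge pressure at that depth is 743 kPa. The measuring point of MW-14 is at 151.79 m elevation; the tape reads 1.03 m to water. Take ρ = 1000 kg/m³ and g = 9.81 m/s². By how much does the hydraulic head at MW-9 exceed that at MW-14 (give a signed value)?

Δh ≈ 6.56 m

Pressure head at MW-9: ψ = P/(ρg) = 743×1000 / (1000 × 9.81) = 75.74 m.
Total head at MW-9: h = z + ψ = 81.58 + 75.74 = 157.32 m.
Total head at MW-14: h = 151.79 − 1.03 = 150.76 m.
Head difference: h(MW-9) − h(MW-14) = 157.32 − 150.76 = 6.56 m.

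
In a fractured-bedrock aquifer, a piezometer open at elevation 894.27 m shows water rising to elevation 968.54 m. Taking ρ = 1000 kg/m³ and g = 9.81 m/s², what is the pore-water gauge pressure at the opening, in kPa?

P ≈ 729 kPa

Pressure head ψ = h − z = 968.54 − 894.27 = 74.27 m.
P = ρgψ = 1000 × 9.81 × 74.27 = 728589 Pa ≈ 729 kPa.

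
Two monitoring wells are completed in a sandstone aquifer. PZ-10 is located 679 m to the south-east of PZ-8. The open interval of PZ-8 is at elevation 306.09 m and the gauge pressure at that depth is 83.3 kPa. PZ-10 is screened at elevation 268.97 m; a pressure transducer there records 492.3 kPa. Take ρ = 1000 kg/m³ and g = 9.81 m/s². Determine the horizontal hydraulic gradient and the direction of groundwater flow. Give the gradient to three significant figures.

i ≈ 0.00673; groundwater flows toward the north-west

Pressure head at PZ-8: ψ = P/(ρg) = 83.3×1000 / (1000 × 9.81) = 8.49 m.
Total head at PZ-8: h = z + ψ = 306.09 + 8.49 = 314.58 m.
Pressure head at PZ-10: ψ = P/(ρg) = 492.3×1000 / (1000 × 9.81) = 50.18 m.
Total head at PZ-10: h = z + ψ = 268.97 + 50.18 = 319.15 m.
Head difference: h(PZ-8) − h(PZ-10) = 314.58 − 319.15 = -4.57 m.
Hydraulic gradient: i = |Δh| / L = 4.57 / 679 = 0.00673.
Flow is from higher to lower head: from PZ-10 toward PZ-8, i.e. toward the north-west.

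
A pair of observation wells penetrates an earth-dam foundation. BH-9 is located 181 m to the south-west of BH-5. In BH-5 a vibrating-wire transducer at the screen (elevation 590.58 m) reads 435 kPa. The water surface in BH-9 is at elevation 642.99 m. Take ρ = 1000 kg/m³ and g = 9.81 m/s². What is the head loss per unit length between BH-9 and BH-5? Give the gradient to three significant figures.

Pressure head at BH-5: ψ = P/(ρg) = 435×1000 / (1000 × 9.81) = 44.34 m.
Total head at BH-5: h = z + ψ = 590.58 + 44.34 = 634.92 m.
Total head at BH-9: h = 642.99 m (water level in the piezometer is the total head).
Head difference: h(BH-5) − h(BH-9) = 634.92 − 642.99 = -8.07 m.
Hydraulic gradient: i = |Δh| / L = 8.07 / 181 = 0.0446.

i ≈ 0.0446 m/m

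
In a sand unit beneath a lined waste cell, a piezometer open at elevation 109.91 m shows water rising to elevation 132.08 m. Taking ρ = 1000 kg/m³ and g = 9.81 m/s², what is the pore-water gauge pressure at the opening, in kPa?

Pressure head ψ = h − z = 132.08 − 109.91 = 22.17 m.
P = ρgψ = 1000 × 9.81 × 22.17 = 217488 Pa ≈ 217 kPa.

P ≈ 217 kPa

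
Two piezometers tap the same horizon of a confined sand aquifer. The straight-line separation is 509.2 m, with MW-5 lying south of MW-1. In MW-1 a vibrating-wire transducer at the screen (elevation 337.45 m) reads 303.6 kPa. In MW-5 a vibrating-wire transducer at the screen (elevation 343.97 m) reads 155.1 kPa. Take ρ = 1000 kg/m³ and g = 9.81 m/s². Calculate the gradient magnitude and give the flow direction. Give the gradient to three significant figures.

i ≈ 0.0169; groundwater flows toward the south

Pressure head at MW-1: ψ = P/(ρg) = 303.6×1000 / (1000 × 9.81) = 30.95 m.
Total head at MW-1: h = z + ψ = 337.45 + 30.95 = 368.40 m.
Pressure head at MW-5: ψ = P/(ρg) = 155.1×1000 / (1000 × 9.81) = 15.81 m.
Total head at MW-5: h = z + ψ = 343.97 + 15.81 = 359.78 m.
Head difference: h(MW-1) − h(MW-5) = 368.40 − 359.78 = 8.62 m.
Hydraulic gradient: i = |Δh| / L = 8.62 / 509.2 = 0.0169.
Flow is from higher to lower head: from MW-1 toward MW-5, i.e. toward the south.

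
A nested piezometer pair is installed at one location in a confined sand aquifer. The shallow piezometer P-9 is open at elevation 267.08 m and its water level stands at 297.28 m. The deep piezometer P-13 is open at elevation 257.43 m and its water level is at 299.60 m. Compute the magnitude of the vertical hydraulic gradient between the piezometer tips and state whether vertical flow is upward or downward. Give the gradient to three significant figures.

|i_v| ≈ 0.240; vertical flow is upward

Total head at P-9: h = 297.28 m (water level in the standpipe).
Total head at P-13: h = 299.60 m.
Δh = h(P-9) − h(P-13) = 297.28 − 299.60 = -2.32 m.
Vertical separation Δz = 267.08 − 257.43 = 9.65 m.
|i_v| = |Δh| / Δz = 2.32 / 9.65 = 0.240.
Head is higher in the deep piezometer, so vertical flow is upward (discharge condition).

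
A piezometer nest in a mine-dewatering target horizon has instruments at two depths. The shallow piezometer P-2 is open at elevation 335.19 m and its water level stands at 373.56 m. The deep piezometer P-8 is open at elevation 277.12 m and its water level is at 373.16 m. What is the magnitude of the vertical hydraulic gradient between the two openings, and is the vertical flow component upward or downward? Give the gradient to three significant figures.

Total head at P-2: h = 373.56 m (water level in the standpipe).
Total head at P-8: h = 373.16 m.
Δh = h(P-2) − h(P-8) = 373.56 − 373.16 = 0.40 m.
Vertical separation Δz = 335.19 − 277.12 = 58.07 m.
|i_v| = |Δh| / Δz = 0.40 / 58.07 = 0.00689.
Head is higher in the shallow piezometer, so vertical flow is downward (recharge condition).

|i_v| ≈ 0.00689; vertical flow is downward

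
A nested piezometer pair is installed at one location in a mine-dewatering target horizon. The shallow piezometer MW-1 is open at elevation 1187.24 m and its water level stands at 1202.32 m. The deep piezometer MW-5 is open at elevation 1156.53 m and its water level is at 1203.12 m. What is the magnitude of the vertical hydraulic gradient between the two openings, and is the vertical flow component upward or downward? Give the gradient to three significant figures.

|i_v| ≈ 0.0261; vertical flow is upward

Total head at MW-1: h = 1202.32 m (water level in the standpipe).
Total head at MW-5: h = 1203.12 m.
Δh = h(MW-1) − h(MW-5) = 1202.32 − 1203.12 = -0.80 m.
Vertical separation Δz = 1187.24 − 1156.53 = 30.71 m.
|i_v| = |Δh| / Δz = 0.80 / 30.71 = 0.0261.
Head is higher in the deep piezometer, so vertical flow is upward (discharge condition).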